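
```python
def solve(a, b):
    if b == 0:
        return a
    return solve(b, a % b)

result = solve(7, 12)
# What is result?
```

solve(7, 12) -> solve(12, 7) -> solve(7, 5) -> solve(5, 2) -> solve(2, 1) -> solve(1, 0) -> 1

Answer: 1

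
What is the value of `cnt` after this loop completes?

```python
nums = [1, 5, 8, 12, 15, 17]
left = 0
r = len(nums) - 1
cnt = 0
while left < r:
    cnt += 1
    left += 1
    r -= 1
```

Iterations until pointers meet (list length 6)
`cnt` takes the values: 0 → 1 → 2 → 3

Answer: 3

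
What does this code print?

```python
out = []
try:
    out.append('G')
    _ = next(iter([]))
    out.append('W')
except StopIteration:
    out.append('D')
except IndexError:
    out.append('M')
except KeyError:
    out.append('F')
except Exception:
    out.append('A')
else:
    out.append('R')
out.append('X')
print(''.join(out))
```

Execution trace: 'G' (try body) → 'D' (except StopIteration) → 'X' (after the try/except). Output: GDX

Answer: GDX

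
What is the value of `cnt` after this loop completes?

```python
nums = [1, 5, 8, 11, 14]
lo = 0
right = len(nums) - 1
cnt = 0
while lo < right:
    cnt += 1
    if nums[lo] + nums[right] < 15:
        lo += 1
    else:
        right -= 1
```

Steps to find pair summing to 15
`cnt` takes the values: 0 → 1 → 2 → 3 → 4

Answer: 4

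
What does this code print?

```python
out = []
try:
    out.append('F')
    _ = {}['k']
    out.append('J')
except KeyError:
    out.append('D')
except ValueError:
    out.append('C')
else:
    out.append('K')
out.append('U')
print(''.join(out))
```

Execution trace: 'F' (try body) → 'D' (except KeyError) → 'U' (after the try/except). Output: FDU

Answer: FDU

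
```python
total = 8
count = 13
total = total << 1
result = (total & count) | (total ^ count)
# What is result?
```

Trace:
`total = 8` → total = 8
`count = 13` → count = 13
`total = total << 1` → total = 16
`result = (total & count) | (total ^ count)` → result = 29
So result = 29

Answer: 29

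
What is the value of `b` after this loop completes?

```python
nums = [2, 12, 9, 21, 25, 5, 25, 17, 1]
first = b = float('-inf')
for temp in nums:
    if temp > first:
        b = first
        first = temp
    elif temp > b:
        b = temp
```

Second largest (with repeats) in [2, 12, 9, 21, 25, 5, 25, 17, 1]
`b` takes the values: -inf → 2 → 9 → 12 → 21 → 25

Answer: 25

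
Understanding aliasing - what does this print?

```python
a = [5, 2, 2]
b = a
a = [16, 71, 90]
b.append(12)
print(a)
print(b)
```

Key concept: rebinding vs mutation: a is rebound to a new list, b still points at the original.
Step by step:
`a = [5, 2, 2]` → a = [5, 2, 2]
`b = a` → b = [5, 2, 2] (same object as a)
`a = [16, 71, 90]` → a = [16, 71, 90]
`b.append(12)` → b = [5, 2, 2, 12]
`print(a)` → prints [16, 71, 90]
`print(b)` → prints [5, 2, 2, 12]

Answer:
[16, 71, 90]
[5, 2, 2, 12]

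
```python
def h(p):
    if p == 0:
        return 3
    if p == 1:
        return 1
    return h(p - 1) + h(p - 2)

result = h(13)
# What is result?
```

Build up from base cases: h(0)=3, h(1)=1, h(2)=4, h(3)=5, h(4)=9, h(5)=14, h(6)=23, ..., h(13)=665

Answer: 665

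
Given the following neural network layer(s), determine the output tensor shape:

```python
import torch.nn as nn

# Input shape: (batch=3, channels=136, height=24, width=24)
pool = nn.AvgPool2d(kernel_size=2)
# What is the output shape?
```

Input: (3, 136, 24, 24) -> Output: (3, 136, 12, 12)

Answer: (3, 136, 12, 12)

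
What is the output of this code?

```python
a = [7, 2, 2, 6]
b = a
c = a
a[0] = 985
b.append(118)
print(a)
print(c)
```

Key concept: multiple aliases.
Step by step:
`a = [7, 2, 2, 6]` → a = [7, 2, 2, 6]
`b = a` → b = [7, 2, 2, 6] (same object as a)
`c = a` → c = [7, 2, 2, 6] (same object as a, b)
`a[0] = 985` → a = [985, 2, 2, 6] (same object as b, c); b = [985, 2, 2, 6] (same object as a, c); c = [985, 2, 2, 6] (same object as a, b)
`b.append(118)` → a = [985, 2, 2, 6, 118] (same object as b, c); b = [985, 2, 2, 6, 118] (same object as a, c); c = [985, 2, 2, 6, 118] (same object as a, b)
`print(a)` → prints [985, 2, 2, 6, 118]
`print(c)` → prints [985, 2, 2, 6, 118]

Answer:
[985, 2, 2, 6, 118]
[985, 2, 2, 6, 118]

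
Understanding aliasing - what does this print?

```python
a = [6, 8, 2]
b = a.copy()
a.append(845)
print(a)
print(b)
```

Key concept: list.copy() creates independent copy.
Step by step:
`a = [6, 8, 2]` → a = [6, 8, 2]
`b = a.copy()` → b = [6, 8, 2]
`a.append(845)` → a = [6, 8, 2, 845]
`print(a)` → prints [6, 8, 2, 845]
`print(b)` → prints [6, 8, 2]

Answer:
[6, 8, 2, 845]
[6, 8, 2]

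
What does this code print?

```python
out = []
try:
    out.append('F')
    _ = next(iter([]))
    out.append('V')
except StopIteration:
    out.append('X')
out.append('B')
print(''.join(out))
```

Execution trace: 'F' (try body) → 'X' (except StopIteration) → 'B' (after the try/except). Output: FXB

Answer: FXB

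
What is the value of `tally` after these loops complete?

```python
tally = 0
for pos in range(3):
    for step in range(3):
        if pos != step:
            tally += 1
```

3² - 3 (exclude diagonal)
`tally` takes the values: 0 → 1 → 2 → 3 → 4 → 5 → 6

Answer: 6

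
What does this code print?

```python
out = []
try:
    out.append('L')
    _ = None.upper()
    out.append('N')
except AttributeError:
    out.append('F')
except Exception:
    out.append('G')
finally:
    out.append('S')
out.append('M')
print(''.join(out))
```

Execution trace: 'L' (try body) → 'F' (except AttributeError) → 'S' (finally) → 'M' (after the try/except). Output: LFSM

Answer: LFSM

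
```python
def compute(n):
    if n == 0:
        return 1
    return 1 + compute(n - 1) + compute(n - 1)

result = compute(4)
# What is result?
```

compute(n) = 1 + 2·compute(n-1), compute(0)=1. Closed form: (1+1)·2^4 - 1 = 31.

Answer: 31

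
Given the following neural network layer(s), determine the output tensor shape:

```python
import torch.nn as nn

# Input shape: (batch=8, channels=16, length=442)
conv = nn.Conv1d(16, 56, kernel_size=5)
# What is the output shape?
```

Input: (8, 16, 442) -> Output: (8, 56, 438)

Answer: (8, 56, 438)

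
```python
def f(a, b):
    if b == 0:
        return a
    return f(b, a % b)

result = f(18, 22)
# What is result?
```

f(18, 22) -> f(22, 18) -> f(18, 4) -> f(4, 2) -> f(2, 0) -> 2

Answer: 2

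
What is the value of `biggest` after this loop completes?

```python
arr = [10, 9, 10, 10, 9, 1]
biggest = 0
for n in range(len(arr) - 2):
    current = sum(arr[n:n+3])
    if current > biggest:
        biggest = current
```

Max sum of 3-element window in [10, 9, 10, 10, 9, 1]
`biggest` takes the values: 0 → 29

Answer: 29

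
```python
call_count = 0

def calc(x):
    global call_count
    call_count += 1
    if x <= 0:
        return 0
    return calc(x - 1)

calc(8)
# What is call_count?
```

Linear recursion stepping by 1: 9 calls from x=8 down to ≤0.

Answer: 9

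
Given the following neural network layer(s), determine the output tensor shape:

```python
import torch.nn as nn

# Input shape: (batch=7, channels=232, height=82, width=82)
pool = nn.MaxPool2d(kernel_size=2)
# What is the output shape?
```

Input: (7, 232, 82, 82) -> Output: (7, 232, 41, 41)

Answer: (7, 232, 41, 41)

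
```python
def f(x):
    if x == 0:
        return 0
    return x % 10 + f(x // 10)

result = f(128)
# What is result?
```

Sum of digits of 128: 8 + 2 + 1 = 11

Answer: 11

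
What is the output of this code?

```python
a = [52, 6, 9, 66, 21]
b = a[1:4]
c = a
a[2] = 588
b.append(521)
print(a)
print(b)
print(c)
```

Key concept: slice vs alias.
Step by step:
`a = [52, 6, 9, 66, 21]` → a = [52, 6, 9, 66, 21]
`b = a[1:4]` → b = [6, 9, 66]
`c = a` → c = [52, 6, 9, 66, 21] (same object as a)
`a[2] = 588` → a = [52, 6, 588, 66, 21] (same object as c); c = [52, 6, 588, 66, 21] (same object as a)
`b.append(521)` → b = [6, 9, 66, 521]
`print(a)` → prints [52, 6, 588, 66, 21]
`print(b)` → prints [6, 9, 66, 521]
`print(c)` → prints [52, 6, 588, 66, 21]

Answer:
[52, 6, 588, 66, 21]
[6, 9, 66, 521]
[52, 6, 588, 66, 21]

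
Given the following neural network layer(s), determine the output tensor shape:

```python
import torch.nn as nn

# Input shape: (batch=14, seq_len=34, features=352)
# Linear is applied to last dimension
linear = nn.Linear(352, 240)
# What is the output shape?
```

Input: (14, 34, 352) -> Output: (14, 34, 240)

Answer: (14, 34, 240)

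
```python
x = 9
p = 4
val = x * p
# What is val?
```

Trace:
`x = 9` → x = 9
`p = 4` → p = 4
`val = x * p` → val = 36
So val = 36

Answer: 36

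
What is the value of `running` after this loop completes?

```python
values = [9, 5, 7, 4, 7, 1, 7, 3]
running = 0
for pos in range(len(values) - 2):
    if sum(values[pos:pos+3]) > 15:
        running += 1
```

Count windows with sum > 15
`running` takes the values: 0 → 1 → 2 → 3

Answer: 3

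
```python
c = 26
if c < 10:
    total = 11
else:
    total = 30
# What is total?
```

Trace:
`c = 26` → c = 26
`if c < 10: ...` → c < 10 is False, take else branch → total = 30
So total = 30

Answer: 30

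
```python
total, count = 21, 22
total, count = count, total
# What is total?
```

Trace:
`total, count = 21, 22` → total = 21; count = 22
`total, count = count, total` → total = 22; count = 21
So total = 22

Answer: 22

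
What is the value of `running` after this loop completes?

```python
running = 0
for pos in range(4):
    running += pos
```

Sum of 0 to 3 = 6
`running` takes the values: 0 → 1 → 3 → 6

Answer: 6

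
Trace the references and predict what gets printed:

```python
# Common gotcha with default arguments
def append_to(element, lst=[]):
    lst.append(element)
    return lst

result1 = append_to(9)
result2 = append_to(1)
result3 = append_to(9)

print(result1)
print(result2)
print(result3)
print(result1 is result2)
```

Key concept: mutable default argument gotcha.
Step by step:
`result1 = append_to(9)` → result1 = [9]
`result2 = append_to(1)` → result1 = [9, 1] (same object as result2); result2 = [9, 1] (same object as result1)
`result3 = append_to(9)` → result1 = [9, 1, 9] (same object as result2, result3); result2 = [9, 1, 9] (same object as result1, result3); result3 = [9, 1, 9] (same object as result1, result2)
`print(result1)` → prints [9, 1, 9]
`print(result2)` → prints [9, 1, 9]
`print(result3)` → prints [9, 1, 9]
`print(result1 is result2)` → prints True

Answer:
[9, 1, 9]
[9, 1, 9]
[9, 1, 9]
True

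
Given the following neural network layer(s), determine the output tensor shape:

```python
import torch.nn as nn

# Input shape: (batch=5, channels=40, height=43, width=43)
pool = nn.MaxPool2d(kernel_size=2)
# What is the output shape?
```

Input: (5, 40, 43, 43) -> Output: (5, 40, 21, 21)

Answer: (5, 40, 21, 21)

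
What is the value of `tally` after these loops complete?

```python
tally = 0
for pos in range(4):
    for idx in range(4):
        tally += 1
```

4 * 4 = 16
`tally` takes the values: 0 → 1 → 2 → 3 → 4 → 5 → 6 → 7 → 8 → 9 → 10 → 11 → 12 → 13 → 14 → 15 → 16

Answer: 16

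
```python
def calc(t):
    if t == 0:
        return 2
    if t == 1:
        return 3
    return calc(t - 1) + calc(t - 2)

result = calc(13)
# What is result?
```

Build up from base cases: calc(0)=2, calc(1)=3, calc(2)=5, calc(3)=8, calc(4)=13, calc(5)=21, calc(6)=34, ..., calc(13)=987

Answer: 987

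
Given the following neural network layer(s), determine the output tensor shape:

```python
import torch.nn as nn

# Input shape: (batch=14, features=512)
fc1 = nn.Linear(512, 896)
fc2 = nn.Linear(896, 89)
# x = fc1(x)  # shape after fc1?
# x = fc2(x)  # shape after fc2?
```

Input: (14, 512) -> after fc1: (14, 896) -> Output: (14, 89)

Answer: (14, 89)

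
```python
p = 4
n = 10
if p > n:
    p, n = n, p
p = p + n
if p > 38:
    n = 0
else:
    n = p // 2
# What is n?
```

Trace:
`p = 4` → p = 4
`n = 10` → n = 10
`if p > n: ...` → p > n is False → no variable changes
`p = p + n` → p = 14
`if p > 38: ...` → p > 38 is False, take else branch → n = 7
So n = 7

Answer: 7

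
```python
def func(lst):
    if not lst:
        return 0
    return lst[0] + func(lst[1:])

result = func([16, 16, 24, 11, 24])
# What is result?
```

16 + 16 + 24 + 11 + 24 + 0 = 91

Answer: 91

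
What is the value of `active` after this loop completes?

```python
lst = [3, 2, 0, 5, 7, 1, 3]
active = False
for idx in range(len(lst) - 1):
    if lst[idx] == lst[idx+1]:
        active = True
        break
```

Check consecutive duplicates in [3, 2, 0, 5, 7, 1, 3]
`active` takes the values: False

Answer: False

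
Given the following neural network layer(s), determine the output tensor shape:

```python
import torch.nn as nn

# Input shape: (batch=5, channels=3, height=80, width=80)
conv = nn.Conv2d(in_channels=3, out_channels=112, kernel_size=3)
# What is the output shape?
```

Input: (5, 3, 80, 80) -> Output: (5, 112, 78, 78)

Answer: (5, 112, 78, 78)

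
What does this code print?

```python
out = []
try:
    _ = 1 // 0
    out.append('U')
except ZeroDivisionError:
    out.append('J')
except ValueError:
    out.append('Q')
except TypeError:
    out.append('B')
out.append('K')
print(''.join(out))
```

Execution trace: 'J' (except ZeroDivisionError) → 'K' (after the try/except). Output: JK

Answer: JK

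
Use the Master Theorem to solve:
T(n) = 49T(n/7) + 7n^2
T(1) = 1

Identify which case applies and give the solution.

a=49, b=7, f(n)=7n^2. log_7(49) = 2. Since c=2 = 2, Case 2 applies: T(n) = Θ(n^log_b(a) · log n) = O(n^2 log n).

Answer: O(n^2 log n) - Case 2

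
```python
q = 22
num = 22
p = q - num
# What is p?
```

Trace:
`q = 22` → q = 22
`num = 22` → num = 22
`p = q - num` → p = 0
So p = 0

Answer: 0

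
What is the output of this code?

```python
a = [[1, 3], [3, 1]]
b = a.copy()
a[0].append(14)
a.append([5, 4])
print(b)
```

Key concept: shallow copy with nested lists.
Step by step:
`a = [[1, 3], [3, 1]]` → a = [[1, 3], [3, 1]]
`b = a.copy()` → b = [[1, 3], [3, 1]]
`a[0].append(14)` → a = [[1, 3, 14], [3, 1]]; b = [[1, 3, 14], [3, 1]]
`a.append([5, 4])` → a = [[1, 3, 14], [3, 1], [5, 4]]
`print(b)` → prints [[1, 3, 14], [3, 1]]

Answer: [[1, 3, 14], [3, 1]]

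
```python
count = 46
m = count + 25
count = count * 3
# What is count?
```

Trace:
`count = 46` → count = 46
`m = count + 25` → m = 71
`count = count * 3` → count = 138
So count = 138

Answer: 138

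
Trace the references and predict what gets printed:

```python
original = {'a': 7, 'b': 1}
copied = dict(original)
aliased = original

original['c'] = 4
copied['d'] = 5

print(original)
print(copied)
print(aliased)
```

Key concept: dict() creates copy, assignment creates alias.
Step by step:
`original = {'a': 7, 'b': 1}` → original = {'a': 7, 'b': 1}
`copied = dict(original)` → copied = {'a': 7, 'b': 1}
`aliased = original` → aliased = {'a': 7, 'b': 1} (same object as original)
`original['c'] = 4` → original = {'a': 7, 'b': 1, 'c': 4} (same object as aliased); aliased = {'a': 7, 'b': 1, 'c': 4} (same object as original)
`copied['d'] = 5` → copied = {'a': 7, 'b': 1, 'd': 5}
`print(original)` → prints {'a': 7, 'b': 1, 'c': 4}
`print(copied)` → prints {'a': 7, 'b': 1, 'd': 5}
`print(aliased)` → prints {'a': 7, 'b': 1, 'c': 4}

Answer:
{'a': 7, 'b': 1, 'c': 4}
{'a': 7, 'b': 1, 'd': 5}
{'a': 7, 'b': 1, 'c': 4}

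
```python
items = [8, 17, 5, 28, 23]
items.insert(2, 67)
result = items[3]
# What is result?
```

Trace:
`items = [8, 17, 5, 28, 23]` → items = [8, 17, 5, 28, 23]
`items.insert(2, 67)` → items = [8, 17, 67, 5, 28, 23]
`result = items[3]` → result = 5
So result = 5

Answer: 5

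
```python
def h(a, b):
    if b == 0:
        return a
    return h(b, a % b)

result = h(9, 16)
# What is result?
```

h(9, 16) -> h(16, 9) -> h(9, 7) -> h(7, 2) -> h(2, 1) -> h(1, 0) -> 1

Answer: 1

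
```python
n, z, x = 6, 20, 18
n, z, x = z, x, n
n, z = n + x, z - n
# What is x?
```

Trace:
`n, z, x = 6, 20, 18` → n = 6; z = 20; x = 18
`n, z, x = z, x, n` → n = 20; z = 18; x = 6
`n, z = n + x, z - n` → n = 26; z = -2
So x = 6

Answer: 6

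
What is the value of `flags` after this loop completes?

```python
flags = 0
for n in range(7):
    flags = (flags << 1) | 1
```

Build 7 consecutive 1-bits: 0b1111111
`flags` takes the values: 0 → 1 → 3 → 7 → 15 → 31 → 63 → 127

Answer: 127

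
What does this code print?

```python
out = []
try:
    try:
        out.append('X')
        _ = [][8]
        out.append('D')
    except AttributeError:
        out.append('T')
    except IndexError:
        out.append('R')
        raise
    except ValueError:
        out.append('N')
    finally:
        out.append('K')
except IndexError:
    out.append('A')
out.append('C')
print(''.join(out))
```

Execution trace: 'X' (try body) → 'R' (except IndexError) → 'K' (finally) → 'A' (outer except IndexError) → 'C' (after the try/except). Output: XRKAC

Answer: XRKAC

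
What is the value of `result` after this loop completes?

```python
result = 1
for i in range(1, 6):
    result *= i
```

5! = 120
`result` takes the values: 1 → 2 → 6 → 24 → 120

Answer: 120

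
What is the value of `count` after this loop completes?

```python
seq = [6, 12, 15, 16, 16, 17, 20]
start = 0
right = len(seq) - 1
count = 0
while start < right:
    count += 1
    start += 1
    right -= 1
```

Iterations until pointers meet (list length 7)
`count` takes the values: 0 → 1 → 2 → 3

Answer: 3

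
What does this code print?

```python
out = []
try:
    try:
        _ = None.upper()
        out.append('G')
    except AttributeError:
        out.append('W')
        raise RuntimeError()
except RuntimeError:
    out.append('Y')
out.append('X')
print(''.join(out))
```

Execution trace: 'W' (inner except AttributeError) → 'Y' (outer except RuntimeError) → 'X' (after the try/except). Output: WYX

Answer: WYX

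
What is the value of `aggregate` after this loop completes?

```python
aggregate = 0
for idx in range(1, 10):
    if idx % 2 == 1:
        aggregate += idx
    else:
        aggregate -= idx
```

Add odd, subtract even
`aggregate` takes the values: 0 → 1 → -1 → 2 → -2 → 3 → -3 → 4 → -4 → 5

Answer: 5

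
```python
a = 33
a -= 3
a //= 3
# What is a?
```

Trace:
`a = 33` → a = 33
`a -= 3` → a = 30
`a //= 3` → a = 10
So a = 10

Answer: 10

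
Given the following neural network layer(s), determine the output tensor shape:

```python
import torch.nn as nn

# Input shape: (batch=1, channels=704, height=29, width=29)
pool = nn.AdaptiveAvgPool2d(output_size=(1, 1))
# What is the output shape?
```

Input: (1, 704, 29, 29) -> Output: (1, 704, 1, 1)

Answer: (1, 704, 1, 1)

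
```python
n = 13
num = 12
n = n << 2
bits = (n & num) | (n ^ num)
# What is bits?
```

Trace:
`n = 13` → n = 13
`num = 12` → num = 12
`n = n << 2` → n = 52
`bits = (n & num) | (n ^ num)` → bits = 60
So bits = 60

Answer: 60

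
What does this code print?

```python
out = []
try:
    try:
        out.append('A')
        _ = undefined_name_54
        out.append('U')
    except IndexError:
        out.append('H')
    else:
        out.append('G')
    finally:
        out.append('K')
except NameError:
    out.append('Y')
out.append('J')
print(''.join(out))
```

Execution trace: 'A' (try body) → 'K' (finally) → 'Y' (outer except NameError) → 'J' (after the try/except). Output: AKYJ

Answer: AKYJ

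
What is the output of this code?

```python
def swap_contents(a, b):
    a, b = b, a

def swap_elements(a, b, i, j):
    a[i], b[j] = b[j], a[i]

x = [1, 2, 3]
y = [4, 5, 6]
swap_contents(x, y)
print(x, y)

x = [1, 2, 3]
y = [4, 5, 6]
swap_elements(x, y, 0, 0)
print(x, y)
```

Key concept: parameter rebinding vs mutation.
Step by step:
`x = [1, 2, 3]` → x = [1, 2, 3]
`y = [4, 5, 6]` → y = [4, 5, 6]
`swap_contents(x, y)` → no visible change to tracked variables
`print(x, y)` → prints [1, 2, 3] [4, 5, 6]
`x = [1, 2, 3]` → x = [1, 2, 3]
`y = [4, 5, 6]` → y = [4, 5, 6]
`swap_elements(x, y, 0, 0)` → x = [4, 2, 3]; y = [1, 5, 6]
`print(x, y)` → prints [4, 2, 3] [1, 5, 6]

Answer:
[1, 2, 3] [4, 5, 6]
[4, 2, 3] [1, 5, 6]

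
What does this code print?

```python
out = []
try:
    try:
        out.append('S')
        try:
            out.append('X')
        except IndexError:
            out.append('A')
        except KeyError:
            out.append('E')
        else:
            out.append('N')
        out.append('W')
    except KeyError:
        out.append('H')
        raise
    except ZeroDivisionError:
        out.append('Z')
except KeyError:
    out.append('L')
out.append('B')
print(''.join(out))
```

Execution trace: 'S' (try body) → 'X' (inner try body, no exception) → 'N' (inner else) → 'W' (try body, no exception) → 'B' (after the try/except). Output: SXNWB

Answer: SXNWB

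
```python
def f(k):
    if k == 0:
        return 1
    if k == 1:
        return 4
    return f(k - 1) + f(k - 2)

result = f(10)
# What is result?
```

Build up from base cases: f(0)=1, f(1)=4, f(2)=5, f(3)=9, f(4)=14, f(5)=23, f(6)=37, ..., f(10)=254

Answer: 254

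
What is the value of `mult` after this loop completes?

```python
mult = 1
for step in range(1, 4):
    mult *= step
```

3! = 6
`mult` takes the values: 1 → 2 → 6

Answer: 6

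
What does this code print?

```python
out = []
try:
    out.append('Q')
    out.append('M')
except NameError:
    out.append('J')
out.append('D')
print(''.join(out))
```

Execution trace: 'Q' (try body) → 'M' (try body, no exception) → 'D' (after the try/except). Output: QMD

Answer: QMD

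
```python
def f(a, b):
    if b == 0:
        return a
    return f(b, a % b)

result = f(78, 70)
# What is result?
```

f(78, 70) -> f(70, 8) -> f(8, 6) -> f(6, 2) -> f(2, 0) -> 2

Answer: 2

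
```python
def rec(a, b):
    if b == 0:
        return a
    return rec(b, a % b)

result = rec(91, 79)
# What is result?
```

rec(91, 79) -> rec(79, 12) -> rec(12, 7) -> rec(7, 5) -> rec(5, 2) -> rec(2, 1) -> rec(1, 0) -> 1

Answer: 1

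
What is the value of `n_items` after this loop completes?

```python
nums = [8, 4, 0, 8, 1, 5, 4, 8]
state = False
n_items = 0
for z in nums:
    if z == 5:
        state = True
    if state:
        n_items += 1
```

Count elements after first 5 in [8, 4, 0, 8, 1, 5, 4, 8]
`n_items` takes the values: 0 → 1 → 2 → 3

Answer: 3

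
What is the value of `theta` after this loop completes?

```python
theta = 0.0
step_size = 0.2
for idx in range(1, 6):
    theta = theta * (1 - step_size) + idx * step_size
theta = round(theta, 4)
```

Moving average with lr=0.2
`theta` takes the values: 0.0 → 0.2 → 0.56 → 1.048 → 1.6384 → 2.31072 → 2.3107

Answer: 2.3107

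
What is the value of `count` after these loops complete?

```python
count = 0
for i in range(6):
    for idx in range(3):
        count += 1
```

6 * 3 = 18
`count` takes the values: 0 → 1 → 2 → 3 → 4 → 5 → 6 → 7 → 8 → 9 → 10 → 11 → 12 → 13 → 14 → 15 → 16 → 17 → 18

Answer: 18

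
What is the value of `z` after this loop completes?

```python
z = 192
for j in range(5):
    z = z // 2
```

Halve 5 times: 192 // 2^5 = 6
`z` takes the values: 192 → 96 → 48 → 24 → 12 → 6

Answer: 6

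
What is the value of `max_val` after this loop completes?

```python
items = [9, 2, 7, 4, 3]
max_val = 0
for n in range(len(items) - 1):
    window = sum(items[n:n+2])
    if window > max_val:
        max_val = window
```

Max sum of 2-element window in [9, 2, 7, 4, 3]
`max_val` takes the values: 0 → 11

Answer: 11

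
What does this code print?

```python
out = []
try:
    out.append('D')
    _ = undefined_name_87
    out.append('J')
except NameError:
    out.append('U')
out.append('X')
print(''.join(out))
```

Execution trace: 'D' (try body) → 'U' (except NameError) → 'X' (after the try/except). Output: DUX

Answer: DUX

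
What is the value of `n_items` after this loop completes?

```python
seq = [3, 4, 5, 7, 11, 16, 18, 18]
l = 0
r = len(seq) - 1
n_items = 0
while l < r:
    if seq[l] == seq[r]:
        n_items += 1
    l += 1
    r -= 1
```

Count matching pairs from ends
`n_items` takes the values: 0

Answer: 0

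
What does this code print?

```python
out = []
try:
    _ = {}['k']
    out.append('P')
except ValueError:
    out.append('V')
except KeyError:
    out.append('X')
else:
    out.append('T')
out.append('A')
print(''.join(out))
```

Execution trace: 'X' (except KeyError) → 'A' (after the try/except). Output: XA

Answer: XA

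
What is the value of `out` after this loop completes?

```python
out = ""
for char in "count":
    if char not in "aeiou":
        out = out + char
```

Remove vowels from 'count'
`out` takes the values: "" → "c" → "cn" → "cnt"

Answer: "cnt"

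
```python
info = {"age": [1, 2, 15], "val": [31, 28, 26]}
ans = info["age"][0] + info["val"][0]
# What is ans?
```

Trace:
`info = {"age": [1, 2, 15], "val": [31, 28, 26]}` → info = {'age': [1, 2, 15], 'val': [31, 28, 26]}
`ans = info["age"][0] + info["val"][0]` → ans = 32
So ans = 32

Answer: 32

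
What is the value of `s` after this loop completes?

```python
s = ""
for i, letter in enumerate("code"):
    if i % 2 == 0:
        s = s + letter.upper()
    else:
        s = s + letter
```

Uppercase even positions in 'code'
`s` takes the values: "" → "C" → "Co" → "CoD" → "CoDe"

Answer: "CoDe"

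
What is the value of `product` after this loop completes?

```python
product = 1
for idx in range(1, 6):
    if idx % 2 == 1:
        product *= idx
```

Product of odd numbers 1 to 5
`product` takes the values: 1 → 3 → 15

Answer: 15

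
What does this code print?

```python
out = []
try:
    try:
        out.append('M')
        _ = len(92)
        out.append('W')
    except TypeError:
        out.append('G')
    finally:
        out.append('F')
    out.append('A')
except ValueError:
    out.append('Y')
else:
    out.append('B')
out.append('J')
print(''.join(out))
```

Execution trace: 'M' (inner try body) → 'G' (inner except TypeError) → 'F' (inner finally) → 'A' (try body, no exception) → 'B' (else) → 'J' (after the try/except). Output: MGFABJ

Answer: MGFABJ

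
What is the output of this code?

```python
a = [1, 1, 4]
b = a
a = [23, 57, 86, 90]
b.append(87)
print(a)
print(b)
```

Key concept: rebinding vs mutation: a is rebound to a new list, b still points at the original.
Step by step:
`a = [1, 1, 4]` → a = [1, 1, 4]
`b = a` → b = [1, 1, 4] (same object as a)
`a = [23, 57, 86, 90]` → a = [23, 57, 86, 90]
`b.append(87)` → b = [1, 1, 4, 87]
`print(a)` → prints [23, 57, 86, 90]
`print(b)` → prints [1, 1, 4, 87]

Answer:
[23, 57, 86, 90]
[1, 1, 4, 87]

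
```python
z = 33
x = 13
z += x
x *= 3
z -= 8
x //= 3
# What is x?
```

Trace:
`z = 33` → z = 33
`x = 13` → x = 13
`z += x` → z = 46
`x *= 3` → x = 39
`z -= 8` → z = 38
`x //= 3` → x = 13
So x = 13

Answer: 13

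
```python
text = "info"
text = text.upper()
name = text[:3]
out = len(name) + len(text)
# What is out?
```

Trace:
`text = "info"` → text = 'info'
`text = text.upper()` → text = 'INFO'
`name = text[:3]` → name = 'INF'
`out = len(name) + len(text)` → out = 7
So out = 7

Answer: 7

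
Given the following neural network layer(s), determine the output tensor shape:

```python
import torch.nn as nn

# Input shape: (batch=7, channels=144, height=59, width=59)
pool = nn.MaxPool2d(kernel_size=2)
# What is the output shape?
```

Input: (7, 144, 59, 59) -> Output: (7, 144, 29, 29)

Answer: (7, 144, 29, 29)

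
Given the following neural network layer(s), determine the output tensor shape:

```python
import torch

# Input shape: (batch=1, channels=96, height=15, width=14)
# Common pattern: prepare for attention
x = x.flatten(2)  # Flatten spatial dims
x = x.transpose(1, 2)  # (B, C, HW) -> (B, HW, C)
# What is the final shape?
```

Input: (1, 96, 15, 14) -> after flatten(2): (1, 96, 210) -> Output: (1, 210, 96)

Answer: (1, 210, 96)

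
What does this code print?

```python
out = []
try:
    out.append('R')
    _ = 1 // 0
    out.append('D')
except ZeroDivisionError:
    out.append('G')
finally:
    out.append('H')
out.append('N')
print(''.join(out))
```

Execution trace: 'R' (try body) → 'G' (except ZeroDivisionError) → 'H' (finally) → 'N' (after the try/except). Output: RGHN

Answer: RGHN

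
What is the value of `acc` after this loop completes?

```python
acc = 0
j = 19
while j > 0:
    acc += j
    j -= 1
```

Sum 19 down to 1
`acc` takes the values: 0 → 19 → 37 → 54 → 70 → 85 → 99 → 112 → 124 → 135 → 145 → 154 → 162 → 169 → 175 → 180 → 184 → 187 → 189 → 190

Answer: 190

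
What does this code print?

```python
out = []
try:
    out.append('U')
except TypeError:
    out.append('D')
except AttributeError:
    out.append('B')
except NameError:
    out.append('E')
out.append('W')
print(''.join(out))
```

Execution trace: 'U' (try body, no exception) → 'W' (after the try/except). Output: UW

Answer: UW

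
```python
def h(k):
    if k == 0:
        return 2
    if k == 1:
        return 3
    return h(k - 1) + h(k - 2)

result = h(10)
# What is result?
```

Build up from base cases: h(0)=2, h(1)=3, h(2)=5, h(3)=8, h(4)=13, h(5)=21, h(6)=34, ..., h(10)=233

Answer: 233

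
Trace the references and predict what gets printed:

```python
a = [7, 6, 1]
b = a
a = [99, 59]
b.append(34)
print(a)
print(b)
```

Key concept: rebinding vs mutation: a is rebound to a new list, b still points at the original.
Step by step:
`a = [7, 6, 1]` → a = [7, 6, 1]
`b = a` → b = [7, 6, 1] (same object as a)
`a = [99, 59]` → a = [99, 59]
`b.append(34)` → b = [7, 6, 1, 34]
`print(a)` → prints [99, 59]
`print(b)` → prints [7, 6, 1, 34]

Answer:
[99, 59]
[7, 6, 1, 34]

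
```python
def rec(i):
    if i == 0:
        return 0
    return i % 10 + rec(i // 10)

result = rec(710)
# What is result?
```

Sum of digits of 710: 0 + 1 + 7 = 8

Answer: 8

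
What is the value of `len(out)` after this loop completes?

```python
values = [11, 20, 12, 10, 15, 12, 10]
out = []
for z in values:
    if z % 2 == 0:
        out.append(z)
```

Count even numbers in [11, 20, 12, 10, 15, 12, 10]
`out` takes the values: [] → [20] → [20, 12] → [20, 12, 10] → [20, 12, 10, 12] → [20, 12, 10, 12, 10]
So `len(out)` = 5

Answer: 5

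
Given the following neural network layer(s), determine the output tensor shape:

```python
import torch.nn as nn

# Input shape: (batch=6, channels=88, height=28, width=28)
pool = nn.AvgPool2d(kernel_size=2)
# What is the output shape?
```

Input: (6, 88, 28, 28) -> Output: (6, 88, 14, 14)

Answer: (6, 88, 14, 14)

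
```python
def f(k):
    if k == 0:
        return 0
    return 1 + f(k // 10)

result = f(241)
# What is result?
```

Count of digits of 241: 3

Answer: 3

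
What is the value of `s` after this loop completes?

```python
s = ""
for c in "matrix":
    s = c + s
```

Reverse 'matrix'
`s` takes the values: "" → "m" → "am" → "tam" → "rtam" → "irtam" → "xirtam"

Answer: "xirtam"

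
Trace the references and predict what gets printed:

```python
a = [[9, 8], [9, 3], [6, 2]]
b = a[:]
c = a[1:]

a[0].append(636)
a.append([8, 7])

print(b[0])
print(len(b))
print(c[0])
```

Key concept: slice with nested mutation.
Step by step:
`a = [[9, 8], [9, 3], [6, 2]]` → a = [[9, 8], [9, 3], [6, 2]]
`b = a[:]` → b = [[9, 8], [9, 3], [6, 2]]
`c = a[1:]` → c = [[9, 3], [6, 2]]
`a[0].append(636)` → a = [[9, 8, 636], [9, 3], [6, 2]]; b = [[9, 8, 636], [9, 3], [6, 2]]
`a.append([8, 7])` → a = [[9, 8, 636], [9, 3], [6, 2], [8, 7]]
`print(b[0])` → prints [9, 8, 636]
`print(len(b))` → prints 3
`print(c[0])` → prints [9, 3]

Answer:
[9, 8, 636]
3
[9, 3]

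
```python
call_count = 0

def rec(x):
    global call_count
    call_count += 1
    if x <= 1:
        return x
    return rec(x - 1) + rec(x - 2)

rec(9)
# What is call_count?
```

Calls(x) = 1 + Calls(x-1) + Calls(x-2); Calls(0)=Calls(1)=1. For x=9 this gives 109.

Answer: 109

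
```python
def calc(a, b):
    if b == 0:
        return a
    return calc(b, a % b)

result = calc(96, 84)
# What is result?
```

calc(96, 84) -> calc(84, 12) -> calc(12, 0) -> 12

Answer: 12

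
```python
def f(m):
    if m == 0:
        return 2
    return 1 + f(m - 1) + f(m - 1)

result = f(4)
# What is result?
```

f(m) = 1 + 2·f(m-1), f(0)=2. Closed form: (2+1)·2^4 - 1 = 47.

Answer: 47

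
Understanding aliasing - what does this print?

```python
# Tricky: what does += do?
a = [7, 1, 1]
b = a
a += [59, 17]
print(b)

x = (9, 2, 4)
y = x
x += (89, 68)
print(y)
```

Key concept: += behavior differs for mutable vs immutable.
Step by step:
`a = [7, 1, 1]` → a = [7, 1, 1]
`b = a` → b = [7, 1, 1] (same object as a)
`a += [59, 17]` → a = [7, 1, 1, 59, 17] (same object as b); b = [7, 1, 1, 59, 17] (same object as a)
`print(b)` → prints [7, 1, 1, 59, 17]
`x = (9, 2, 4)` → x = (9, 2, 4)
`y = x` → y = (9, 2, 4)
`x += (89, 68)` → x = (9, 2, 4, 89, 68)
`print(y)` → prints (9, 2, 4)

Answer:
[7, 1, 1, 59, 17]
(9, 2, 4)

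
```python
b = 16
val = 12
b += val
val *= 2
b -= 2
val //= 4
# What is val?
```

Trace:
`b = 16` → b = 16
`val = 12` → val = 12
`b += val` → b = 28
`val *= 2` → val = 24
`b -= 2` → b = 26
`val //= 4` → val = 6
So val = 6

Answer: 6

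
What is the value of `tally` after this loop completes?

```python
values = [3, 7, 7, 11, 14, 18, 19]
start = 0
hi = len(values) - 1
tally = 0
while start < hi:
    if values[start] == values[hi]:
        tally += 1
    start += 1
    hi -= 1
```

Count matching pairs from ends
`tally` takes the values: 0

Answer: 0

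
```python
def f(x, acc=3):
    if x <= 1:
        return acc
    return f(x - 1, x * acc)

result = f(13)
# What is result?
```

Accumulator trace (n, acc): (13, 3) -> (12, 39) -> (11, 468) -> (10, 5148) -> (9, 51480) -> (8, 463320) -> (7, 3706560) -> (6, 25945920) -> (5, 155675520) -> (4, 778377600) -> (3, 3113510400) -> (2, 9340531200) -> (1, 18681062400) -> return 18681062400

Answer: 18681062400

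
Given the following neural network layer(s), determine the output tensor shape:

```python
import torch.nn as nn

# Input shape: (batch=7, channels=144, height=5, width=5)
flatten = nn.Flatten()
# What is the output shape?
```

Input: (7, 144, 5, 5) -> Output: (7, 3600)

Answer: (7, 3600)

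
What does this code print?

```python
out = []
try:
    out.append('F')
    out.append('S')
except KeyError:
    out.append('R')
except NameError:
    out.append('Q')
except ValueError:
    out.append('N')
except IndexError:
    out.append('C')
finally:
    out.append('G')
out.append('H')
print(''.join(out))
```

Execution trace: 'F' (try body) → 'S' (try body, no exception) → 'G' (finally) → 'H' (after the try/except). Output: FSGH

Answer: FSGH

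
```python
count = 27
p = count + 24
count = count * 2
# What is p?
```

Trace:
`count = 27` → count = 27
`p = count + 24` → p = 51
`count = count * 2` → count = 54
So p = 51

Answer: 51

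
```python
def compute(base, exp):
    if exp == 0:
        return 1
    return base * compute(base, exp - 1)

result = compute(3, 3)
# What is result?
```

compute(3, 3) = 3 * 3 * 3 = 27

Answer: 27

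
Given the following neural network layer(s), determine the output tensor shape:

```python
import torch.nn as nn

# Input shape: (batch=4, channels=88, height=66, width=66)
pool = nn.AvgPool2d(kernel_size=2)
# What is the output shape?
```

Input: (4, 88, 66, 66) -> Output: (4, 88, 33, 33)

Answer: (4, 88, 33, 33)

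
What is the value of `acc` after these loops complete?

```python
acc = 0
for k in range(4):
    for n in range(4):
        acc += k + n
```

Sum of all k+n for k,n in 4x4
`acc` takes the values: 0 → 1 → 3 → 6 → 7 → 9 → 12 → 16 → 18 → 21 → 25 → 30 → 33 → 37 → 42 → 48

Answer: 48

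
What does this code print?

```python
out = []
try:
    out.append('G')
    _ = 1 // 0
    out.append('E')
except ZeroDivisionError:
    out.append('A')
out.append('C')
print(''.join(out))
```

Execution trace: 'G' (try body) → 'A' (except ZeroDivisionError) → 'C' (after the try/except). Output: GAC

Answer: GAC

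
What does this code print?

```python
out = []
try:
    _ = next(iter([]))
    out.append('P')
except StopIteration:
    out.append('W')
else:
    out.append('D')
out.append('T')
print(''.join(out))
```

Execution trace: 'W' (except StopIteration) → 'T' (after the try/except). Output: WT

Answer: WT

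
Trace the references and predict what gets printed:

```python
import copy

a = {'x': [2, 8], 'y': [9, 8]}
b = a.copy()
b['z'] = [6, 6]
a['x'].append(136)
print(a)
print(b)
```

Key concept: shallow copy of dict with mutable values.
Step by step:
`a = {'x': [2, 8], 'y': [9, 8]}` → a = {'x': [2, 8], 'y': [9, 8]}
`b = a.copy()` → b = {'x': [2, 8], 'y': [9, 8]}
`b['z'] = [6, 6]` → b = {'x': [2, 8], 'y': [9, 8], 'z': [6, 6]}
`a['x'].append(136)` → a = {'x': [2, 8, 136], 'y': [9, 8]}; b = {'x': [2, 8, 136], 'y': [9, 8], 'z': [6, 6]}
`print(a)` → prints {'x': [2, 8, 136], 'y': [9, 8]}
`print(b)` → prints {'x': [2, 8, 136], 'y': [9, 8], 'z': [6, 6]}

Answer:
{'x': [2, 8, 136], 'y': [9, 8]}
{'x': [2, 8, 136], 'y': [9, 8], 'z': [6, 6]}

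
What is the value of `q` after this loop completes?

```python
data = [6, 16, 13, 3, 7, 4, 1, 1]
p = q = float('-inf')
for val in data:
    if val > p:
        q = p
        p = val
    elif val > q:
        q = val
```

Second largest (with repeats) in [6, 16, 13, 3, 7, 4, 1, 1]
`q` takes the values: -inf → 6 → 13

Answer: 13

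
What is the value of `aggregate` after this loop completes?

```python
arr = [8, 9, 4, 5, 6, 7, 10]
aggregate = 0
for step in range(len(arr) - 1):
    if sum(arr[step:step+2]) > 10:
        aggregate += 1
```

Count windows with sum > 10
`aggregate` takes the values: 0 → 1 → 2 → 3 → 4 → 5

Answer: 5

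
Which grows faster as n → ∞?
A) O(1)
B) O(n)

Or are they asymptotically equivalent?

O(1) vs O(n): Higher order terms dominate.

Answer: B) O(n) grows faster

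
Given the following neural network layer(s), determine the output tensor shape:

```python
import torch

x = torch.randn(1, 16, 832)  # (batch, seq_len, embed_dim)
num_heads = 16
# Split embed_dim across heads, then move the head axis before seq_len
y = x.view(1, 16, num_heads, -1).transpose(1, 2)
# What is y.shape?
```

Input: (1, 16, 832) -> head_dim = 832 // 16 = 52; after view: (1, 16, 16, 52) -> after transpose(1, 2): (1, 16, 16, 52) -> Output: (1, 16, 16, 52)

Answer: (1, 16, 16, 52)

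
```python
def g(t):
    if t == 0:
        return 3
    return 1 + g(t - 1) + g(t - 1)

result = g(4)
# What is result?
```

g(t) = 1 + 2·g(t-1), g(0)=3. Closed form: (3+1)·2^4 - 1 = 63.

Answer: 63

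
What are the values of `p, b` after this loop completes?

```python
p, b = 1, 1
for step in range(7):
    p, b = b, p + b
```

Fibonacci: after 7 iterations
`p, b` takes the values: (1, 1) → (1, 2) → (2, 3) → (3, 5) → (5, 8) → (8, 13) → (13, 21) → (21, 34)

Answer: 21, 34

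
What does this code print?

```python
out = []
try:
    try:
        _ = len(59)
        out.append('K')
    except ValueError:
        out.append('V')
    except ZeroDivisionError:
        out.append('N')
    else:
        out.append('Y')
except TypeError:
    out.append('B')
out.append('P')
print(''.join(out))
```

Execution trace: 'B' (outer except TypeError) → 'P' (after the try/except). Output: BP

Answer: BP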